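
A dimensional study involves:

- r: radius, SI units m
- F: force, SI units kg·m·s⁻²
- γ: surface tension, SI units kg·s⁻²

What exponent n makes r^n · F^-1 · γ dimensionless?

1

Balance the L exponent: (1)·n from r, plus −(1) + (0) = -1 from the rest, must sum to zero.
n − 1 = 0, so n = 1.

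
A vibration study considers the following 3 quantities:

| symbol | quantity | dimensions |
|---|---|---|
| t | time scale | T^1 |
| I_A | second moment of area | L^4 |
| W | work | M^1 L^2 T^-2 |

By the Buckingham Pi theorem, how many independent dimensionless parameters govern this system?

0

There are 3 variables and 3 base dimensions (M, L, T).
The dimension matrix has rank 3.
Independent dimensionless groups: 3 − 3 = 0.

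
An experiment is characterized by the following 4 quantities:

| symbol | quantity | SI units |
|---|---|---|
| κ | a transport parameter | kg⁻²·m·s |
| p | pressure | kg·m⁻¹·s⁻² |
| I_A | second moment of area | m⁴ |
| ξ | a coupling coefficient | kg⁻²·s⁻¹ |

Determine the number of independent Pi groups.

1

There are 4 variables and 3 base dimensions (M, L, T).
The dimension matrix has rank 3.
Independent dimensionless groups: 4 − 3 = 1.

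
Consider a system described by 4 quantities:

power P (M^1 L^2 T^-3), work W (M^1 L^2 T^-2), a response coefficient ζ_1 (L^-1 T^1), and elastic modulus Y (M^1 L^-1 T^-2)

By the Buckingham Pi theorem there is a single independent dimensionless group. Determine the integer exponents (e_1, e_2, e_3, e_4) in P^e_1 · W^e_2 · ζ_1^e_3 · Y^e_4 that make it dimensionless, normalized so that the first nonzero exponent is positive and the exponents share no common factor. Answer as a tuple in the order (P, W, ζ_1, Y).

(3, -2, 3, -1)

M: e_1·(1) + e_2·(1) + e_3·(0) + e_4·(1) = 0
L: e_1·(2) + e_2·(2) + e_3·(-1) + e_4·(-1) = 0
T: e_1·(-3) + e_2·(-2) + e_3·(1) + e_4·(-2) = 0
Solving this homogeneous linear system for the smallest-integer solution (first nonzero entry positive) gives (3, -2, 3, -1).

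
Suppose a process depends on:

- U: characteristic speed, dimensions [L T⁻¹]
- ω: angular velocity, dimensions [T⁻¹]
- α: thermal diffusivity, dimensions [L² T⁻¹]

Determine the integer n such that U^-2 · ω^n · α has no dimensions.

Balance the T exponent: (-1)·n from ω, plus −2·(-1) + (-1) = 1 from the rest, must sum to zero.
−n + 1 = 0, so n = 1.

1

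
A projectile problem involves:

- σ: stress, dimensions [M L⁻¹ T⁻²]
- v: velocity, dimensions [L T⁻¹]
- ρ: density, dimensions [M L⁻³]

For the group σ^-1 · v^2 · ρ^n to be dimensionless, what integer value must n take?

Balance the M exponent: (1)·n from ρ, plus −(1) + 2·(0) = -1 from the rest, must sum to zero.
n − 1 = 0, so n = 1.

1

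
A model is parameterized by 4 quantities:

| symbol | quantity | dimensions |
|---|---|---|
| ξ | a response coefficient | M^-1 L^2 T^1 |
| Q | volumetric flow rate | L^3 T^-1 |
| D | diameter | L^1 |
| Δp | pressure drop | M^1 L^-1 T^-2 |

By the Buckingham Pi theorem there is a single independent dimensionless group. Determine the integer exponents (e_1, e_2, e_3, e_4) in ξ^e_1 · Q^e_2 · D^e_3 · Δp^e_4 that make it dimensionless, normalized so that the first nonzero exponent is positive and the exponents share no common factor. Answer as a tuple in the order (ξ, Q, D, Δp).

(1, -1, 2, 1)

M: e_1·(-1) + e_2·(0) + e_3·(0) + e_4·(1) = 0
L: e_1·(2) + e_2·(3) + e_3·(1) + e_4·(-1) = 0
T: e_1·(1) + e_2·(-1) + e_3·(0) + e_4·(-2) = 0
Solving this homogeneous linear system for the smallest-integer solution (first nonzero entry positive) gives (1, -1, 2, 1).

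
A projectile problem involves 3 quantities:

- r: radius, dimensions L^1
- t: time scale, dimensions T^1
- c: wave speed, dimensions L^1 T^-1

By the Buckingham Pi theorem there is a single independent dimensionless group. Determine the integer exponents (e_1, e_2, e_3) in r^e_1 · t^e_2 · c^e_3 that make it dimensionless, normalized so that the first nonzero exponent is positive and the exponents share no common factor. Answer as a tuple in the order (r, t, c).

L: e_1·(1) + e_2·(0) + e_3·(1) = 0
T: e_1·(0) + e_2·(1) + e_3·(-1) = 0
Solving this homogeneous linear system for the smallest-integer solution (first nonzero entry positive) gives (1, -1, -1).

(1, -1, -1)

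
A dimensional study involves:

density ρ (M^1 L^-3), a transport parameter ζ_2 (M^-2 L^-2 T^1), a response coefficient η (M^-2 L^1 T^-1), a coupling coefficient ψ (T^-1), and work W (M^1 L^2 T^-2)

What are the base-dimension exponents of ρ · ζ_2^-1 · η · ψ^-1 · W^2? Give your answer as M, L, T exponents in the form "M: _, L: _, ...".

M: 3, L: 4, T: -5

Collect each base-dimension exponent across the product:
  M: (1) − (-2) + (-2) − (0) + 2·(1) = 3
  L: (-3) − (-2) + (1) − (0) + 2·(2) = 4
  T: (0) − (1) + (-1) − (-1) + 2·(-2) = -5
So the dimensions are [M³ L⁴ T⁻⁵].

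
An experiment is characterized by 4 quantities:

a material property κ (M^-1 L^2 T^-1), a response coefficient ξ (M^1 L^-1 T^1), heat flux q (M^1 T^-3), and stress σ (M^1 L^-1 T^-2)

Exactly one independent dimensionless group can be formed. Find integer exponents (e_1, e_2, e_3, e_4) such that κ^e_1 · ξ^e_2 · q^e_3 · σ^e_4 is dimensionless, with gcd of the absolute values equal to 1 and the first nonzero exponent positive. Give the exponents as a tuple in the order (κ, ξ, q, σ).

(3, 2, -3, 4)

M: e_1·(-1) + e_2·(1) + e_3·(1) + e_4·(1) = 0
L: e_1·(2) + e_2·(-1) + e_3·(0) + e_4·(-1) = 0
T: e_1·(-1) + e_2·(1) + e_3·(-3) + e_4·(-2) = 0
Solving this homogeneous linear system for the smallest-integer solution (first nonzero entry positive) gives (3, 2, -3, 4).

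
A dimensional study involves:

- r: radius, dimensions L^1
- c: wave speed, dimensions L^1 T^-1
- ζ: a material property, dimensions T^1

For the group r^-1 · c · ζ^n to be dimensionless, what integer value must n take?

1

Balance the T exponent: (1)·n from ζ, plus −(0) + (-1) = -1 from the rest, must sum to zero.
n − 1 = 0, so n = 1.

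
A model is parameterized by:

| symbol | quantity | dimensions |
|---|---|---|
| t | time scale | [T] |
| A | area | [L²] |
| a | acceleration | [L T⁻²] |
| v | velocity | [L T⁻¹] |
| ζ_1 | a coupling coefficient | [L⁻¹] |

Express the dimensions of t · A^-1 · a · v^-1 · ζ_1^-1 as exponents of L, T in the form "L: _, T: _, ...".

L: -1, T: 0

Collect each base-dimension exponent across the product:
  L: (0) − (2) + (1) − (1) − (-1) = -1
  T: (1) − (0) + (-2) − (-1) − (0) = 0
So the dimensions are [L⁻¹].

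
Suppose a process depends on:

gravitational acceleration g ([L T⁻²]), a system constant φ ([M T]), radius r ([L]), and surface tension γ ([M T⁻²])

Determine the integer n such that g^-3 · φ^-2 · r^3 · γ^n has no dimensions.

Balance the M exponent: (1)·n from γ, plus −3·(0) − 2·(1) + 3·(0) = -2 from the rest, must sum to zero.
n − 2 = 0, so n = 2.

2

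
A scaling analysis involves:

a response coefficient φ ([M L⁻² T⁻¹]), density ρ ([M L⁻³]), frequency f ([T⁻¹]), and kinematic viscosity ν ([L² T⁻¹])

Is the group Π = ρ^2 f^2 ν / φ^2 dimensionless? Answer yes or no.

Sum the exponent of each base dimension across the product:
  M: −2·[φ]_M + 2·[ρ]_M + 2·[f]_M + [ν]_M = −2·(1) + 2·(1) + 2·(0) + (0) = 0
  L: −2·[φ]_L + 2·[ρ]_L + 2·[f]_L + [ν]_L = −2·(-2) + 2·(-3) + 2·(0) + (2) = 0
  T: −2·[φ]_T + 2·[ρ]_T + 2·[f]_T + [ν]_T = −2·(-1) + 2·(0) + 2·(-1) + (-1) = -1
Net dimensions [T⁻¹] ≠ [1] — not dimensionless.

no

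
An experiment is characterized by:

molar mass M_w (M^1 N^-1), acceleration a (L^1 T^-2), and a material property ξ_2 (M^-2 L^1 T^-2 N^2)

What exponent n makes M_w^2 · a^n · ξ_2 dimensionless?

-1

Balance the L exponent: (1)·n from a, plus 2·(0) + (1) = 1 from the rest, must sum to zero.
n + 1 = 0, so n = -1.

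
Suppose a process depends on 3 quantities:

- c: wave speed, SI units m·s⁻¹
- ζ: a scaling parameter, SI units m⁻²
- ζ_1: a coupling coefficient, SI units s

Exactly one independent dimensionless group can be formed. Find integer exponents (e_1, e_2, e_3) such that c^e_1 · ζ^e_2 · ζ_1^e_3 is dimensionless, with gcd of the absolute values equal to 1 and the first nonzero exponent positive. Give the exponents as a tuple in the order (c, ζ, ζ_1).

(2, 1, 2)

L: e_1·(1) + e_2·(-2) + e_3·(0) = 0
T: e_1·(-1) + e_2·(0) + e_3·(1) = 0
Solving this homogeneous linear system for the smallest-integer solution (first nonzero entry positive) gives (2, 1, 2).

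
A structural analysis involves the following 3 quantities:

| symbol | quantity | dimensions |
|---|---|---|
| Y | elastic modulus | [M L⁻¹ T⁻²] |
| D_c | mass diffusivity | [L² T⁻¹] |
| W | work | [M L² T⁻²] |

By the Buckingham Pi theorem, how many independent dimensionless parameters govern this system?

There are 3 variables and 3 base dimensions (M, L, T).
The dimension matrix has rank 3.
Independent dimensionless groups: 3 − 3 = 0.

0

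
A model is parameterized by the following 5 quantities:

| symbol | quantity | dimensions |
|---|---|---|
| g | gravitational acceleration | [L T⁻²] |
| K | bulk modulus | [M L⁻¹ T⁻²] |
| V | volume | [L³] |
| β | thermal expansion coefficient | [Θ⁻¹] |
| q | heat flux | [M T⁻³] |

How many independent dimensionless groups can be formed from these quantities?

There are 5 variables and 4 base dimensions (M, L, T, Θ).
The dimension matrix has rank 4.
Independent dimensionless groups: 5 − 4 = 1.

1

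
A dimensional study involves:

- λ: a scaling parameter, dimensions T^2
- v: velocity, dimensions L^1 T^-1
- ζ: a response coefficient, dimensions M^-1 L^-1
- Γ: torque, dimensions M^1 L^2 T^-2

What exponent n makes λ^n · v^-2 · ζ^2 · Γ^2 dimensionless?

1

Balance the T exponent: (2)·n from λ, plus −2·(-1) + 2·(0) + 2·(-2) = -2 from the rest, must sum to zero.
2n − 2 = 0, so n = 1.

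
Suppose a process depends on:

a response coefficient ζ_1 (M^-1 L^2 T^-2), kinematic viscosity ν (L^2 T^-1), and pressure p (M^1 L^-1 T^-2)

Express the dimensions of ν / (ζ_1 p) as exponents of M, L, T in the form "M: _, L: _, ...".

Collect each base-dimension exponent across the product:
  M: −(-1) + (0) − (1) = 0
  L: −(2) + (2) − (-1) = 1
  T: −(-2) + (-1) − (-2) = 3
So the dimensions are [L T³].

M: 0, L: 1, T: 3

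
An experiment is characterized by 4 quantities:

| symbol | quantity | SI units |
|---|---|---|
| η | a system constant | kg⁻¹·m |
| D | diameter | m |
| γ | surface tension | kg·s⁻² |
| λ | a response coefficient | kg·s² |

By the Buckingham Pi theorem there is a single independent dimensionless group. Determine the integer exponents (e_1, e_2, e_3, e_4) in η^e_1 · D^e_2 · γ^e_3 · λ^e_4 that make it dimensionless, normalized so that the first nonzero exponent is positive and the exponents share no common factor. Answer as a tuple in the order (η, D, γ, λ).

(2, -2, 1, 1)

M: e_1·(-1) + e_2·(0) + e_3·(1) + e_4·(1) = 0
L: e_1·(1) + e_2·(1) + e_3·(0) + e_4·(0) = 0
T: e_1·(0) + e_2·(0) + e_3·(-2) + e_4·(2) = 0
Solving this homogeneous linear system for the smallest-integer solution (first nonzero entry positive) gives (2, -2, 1, 1).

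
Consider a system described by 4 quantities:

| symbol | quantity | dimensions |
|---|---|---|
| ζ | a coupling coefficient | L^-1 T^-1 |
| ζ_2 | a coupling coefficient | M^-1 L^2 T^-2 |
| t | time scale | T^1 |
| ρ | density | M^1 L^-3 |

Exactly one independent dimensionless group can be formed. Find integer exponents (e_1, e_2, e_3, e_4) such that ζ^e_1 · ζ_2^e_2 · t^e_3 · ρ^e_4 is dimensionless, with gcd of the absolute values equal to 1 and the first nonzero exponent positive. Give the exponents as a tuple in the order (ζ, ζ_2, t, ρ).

(1, -1, -1, -1)

M: e_1·(0) + e_2·(-1) + e_3·(0) + e_4·(1) = 0
L: e_1·(-1) + e_2·(2) + e_3·(0) + e_4·(-3) = 0
T: e_1·(-1) + e_2·(-2) + e_3·(1) + e_4·(0) = 0
Solving this homogeneous linear system for the smallest-integer solution (first nonzero entry positive) gives (1, -1, -1, -1).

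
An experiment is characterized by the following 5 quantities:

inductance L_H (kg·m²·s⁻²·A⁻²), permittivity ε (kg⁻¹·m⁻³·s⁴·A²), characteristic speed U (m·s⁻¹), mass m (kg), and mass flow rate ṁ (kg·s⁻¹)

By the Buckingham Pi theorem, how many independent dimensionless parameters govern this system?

1

There are 5 variables and 4 base dimensions (M, L, T, I).
The dimension matrix has rank 4.
Independent dimensionless groups: 5 − 4 = 1.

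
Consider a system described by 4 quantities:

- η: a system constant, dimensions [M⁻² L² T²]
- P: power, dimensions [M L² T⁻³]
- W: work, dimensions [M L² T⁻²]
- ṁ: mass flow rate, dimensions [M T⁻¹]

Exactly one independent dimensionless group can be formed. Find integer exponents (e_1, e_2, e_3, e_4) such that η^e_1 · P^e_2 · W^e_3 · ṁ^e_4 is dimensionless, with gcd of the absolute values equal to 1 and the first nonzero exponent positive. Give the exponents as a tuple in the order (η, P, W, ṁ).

(1, 1, -2, 3)

M: e_1·(-2) + e_2·(1) + e_3·(1) + e_4·(1) = 0
L: e_1·(2) + e_2·(2) + e_3·(2) + e_4·(0) = 0
T: e_1·(2) + e_2·(-3) + e_3·(-2) + e_4·(-1) = 0
Solving this homogeneous linear system for the smallest-integer solution (first nonzero entry positive) gives (1, 1, -2, 3).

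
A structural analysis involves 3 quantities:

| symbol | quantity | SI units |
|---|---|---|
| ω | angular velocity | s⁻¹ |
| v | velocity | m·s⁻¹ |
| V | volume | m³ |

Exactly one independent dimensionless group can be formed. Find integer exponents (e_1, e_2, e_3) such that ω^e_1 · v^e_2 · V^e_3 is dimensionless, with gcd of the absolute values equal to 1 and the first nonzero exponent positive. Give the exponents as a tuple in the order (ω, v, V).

L: e_1·(0) + e_2·(1) + e_3·(3) = 0
T: e_1·(-1) + e_2·(-1) + e_3·(0) = 0
Solving this homogeneous linear system for the smallest-integer solution (first nonzero entry positive) gives (3, -3, 1).

(3, -3, 1)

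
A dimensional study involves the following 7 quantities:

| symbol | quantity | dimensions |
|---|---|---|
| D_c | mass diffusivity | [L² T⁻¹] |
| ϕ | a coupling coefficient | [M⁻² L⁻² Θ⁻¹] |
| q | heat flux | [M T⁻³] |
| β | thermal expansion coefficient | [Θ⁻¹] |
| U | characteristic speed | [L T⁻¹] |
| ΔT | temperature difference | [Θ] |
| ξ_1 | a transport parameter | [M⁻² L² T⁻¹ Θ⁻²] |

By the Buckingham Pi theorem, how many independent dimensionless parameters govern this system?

3

There are 7 variables and 4 base dimensions (M, L, T, Θ).
The dimension matrix has rank 4.
Independent dimensionless groups: 7 − 4 = 3.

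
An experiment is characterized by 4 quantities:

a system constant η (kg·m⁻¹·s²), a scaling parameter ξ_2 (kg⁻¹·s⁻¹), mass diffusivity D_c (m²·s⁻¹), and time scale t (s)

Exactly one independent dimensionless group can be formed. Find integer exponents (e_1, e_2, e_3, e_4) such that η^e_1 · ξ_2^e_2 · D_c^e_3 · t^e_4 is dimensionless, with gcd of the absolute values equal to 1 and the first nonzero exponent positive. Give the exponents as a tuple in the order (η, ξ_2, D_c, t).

(2, 2, 1, -1)

M: e_1·(1) + e_2·(-1) + e_3·(0) + e_4·(0) = 0
L: e_1·(-1) + e_2·(0) + e_3·(2) + e_4·(0) = 0
T: e_1·(2) + e_2·(-1) + e_3·(-1) + e_4·(1) = 0
Solving this homogeneous linear system for the smallest-integer solution (first nonzero entry positive) gives (2, 2, 1, -1).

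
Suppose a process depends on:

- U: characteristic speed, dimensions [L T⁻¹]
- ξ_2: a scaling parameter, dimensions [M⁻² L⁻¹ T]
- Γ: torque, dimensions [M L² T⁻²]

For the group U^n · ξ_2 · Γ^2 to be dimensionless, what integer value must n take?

Balance the L exponent: (1)·n from U, plus (-1) + 2·(2) = 3 from the rest, must sum to zero.
n + 3 = 0, so n = -3.

-3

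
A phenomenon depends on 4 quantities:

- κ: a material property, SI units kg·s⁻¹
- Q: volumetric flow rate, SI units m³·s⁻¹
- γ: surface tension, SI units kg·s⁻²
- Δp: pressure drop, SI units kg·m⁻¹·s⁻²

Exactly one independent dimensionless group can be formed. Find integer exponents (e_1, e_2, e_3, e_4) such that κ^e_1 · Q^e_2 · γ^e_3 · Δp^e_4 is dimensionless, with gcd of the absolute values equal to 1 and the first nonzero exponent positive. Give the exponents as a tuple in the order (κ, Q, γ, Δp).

M: e_1·(1) + e_2·(0) + e_3·(1) + e_4·(1) = 0
L: e_1·(0) + e_2·(3) + e_3·(0) + e_4·(-1) = 0
T: e_1·(-1) + e_2·(-1) + e_3·(-2) + e_4·(-2) = 0
Solving this homogeneous linear system for the smallest-integer solution (first nonzero entry positive) gives (1, 1, -4, 3).

(1, 1, -4, 3)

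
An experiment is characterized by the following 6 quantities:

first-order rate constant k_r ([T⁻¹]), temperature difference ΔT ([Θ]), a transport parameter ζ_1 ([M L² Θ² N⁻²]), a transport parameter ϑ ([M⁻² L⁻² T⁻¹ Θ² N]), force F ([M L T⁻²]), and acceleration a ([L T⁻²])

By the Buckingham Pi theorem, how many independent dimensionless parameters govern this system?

1

There are 6 variables and 5 base dimensions (M, L, T, Θ, N).
The dimension matrix has rank 5.
Independent dimensionless groups: 6 − 5 = 1.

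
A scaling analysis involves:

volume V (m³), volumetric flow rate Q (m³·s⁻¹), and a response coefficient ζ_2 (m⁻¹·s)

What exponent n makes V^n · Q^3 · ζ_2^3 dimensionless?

Balance the L exponent: (3)·n from V, plus 3·(3) + 3·(-1) = 6 from the rest, must sum to zero.
3n + 6 = 0, so n = -2.

-2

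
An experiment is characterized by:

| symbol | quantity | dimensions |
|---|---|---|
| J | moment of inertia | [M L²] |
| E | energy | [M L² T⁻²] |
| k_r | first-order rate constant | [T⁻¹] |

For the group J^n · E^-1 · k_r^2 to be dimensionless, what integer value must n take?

1

Balance the M exponent: (1)·n from J, plus −(1) + 2·(0) = -1 from the rest, must sum to zero.
n − 1 = 0, so n = 1.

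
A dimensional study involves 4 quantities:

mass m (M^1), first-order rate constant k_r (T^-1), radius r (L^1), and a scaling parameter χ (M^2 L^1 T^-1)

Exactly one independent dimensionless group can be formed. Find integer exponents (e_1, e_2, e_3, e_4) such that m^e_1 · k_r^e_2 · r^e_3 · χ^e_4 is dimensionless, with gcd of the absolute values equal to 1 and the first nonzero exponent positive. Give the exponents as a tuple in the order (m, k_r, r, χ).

M: e_1·(1) + e_2·(0) + e_3·(0) + e_4·(2) = 0
L: e_1·(0) + e_2·(0) + e_3·(1) + e_4·(1) = 0
T: e_1·(0) + e_2·(-1) + e_3·(0) + e_4·(-1) = 0
Solving this homogeneous linear system for the smallest-integer solution (first nonzero entry positive) gives (2, 1, 1, -1).

(2, 1, 1, -1)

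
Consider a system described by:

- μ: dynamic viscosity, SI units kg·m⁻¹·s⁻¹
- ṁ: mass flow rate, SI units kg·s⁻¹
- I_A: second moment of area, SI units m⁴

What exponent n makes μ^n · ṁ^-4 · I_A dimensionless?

4

Balance the M exponent: (1)·n from μ, plus −4·(1) + (0) = -4 from the rest, must sum to zero.
n − 4 = 0, so n = 4.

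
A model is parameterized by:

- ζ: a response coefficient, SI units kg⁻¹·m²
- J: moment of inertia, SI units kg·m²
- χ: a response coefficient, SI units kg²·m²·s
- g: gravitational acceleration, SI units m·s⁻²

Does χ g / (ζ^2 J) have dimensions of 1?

no

Sum the exponent of each base dimension across the product:
  M: −2·[ζ]_M − [J]_M + [χ]_M + [g]_M = −2·(-1) − (1) + (2) + (0) = 3
  L: −2·[ζ]_L − [J]_L + [χ]_L + [g]_L = −2·(2) − (2) + (2) + (1) = -3
  T: −2·[ζ]_T − [J]_T + [χ]_T + [g]_T = −2·(0) − (0) + (1) + (-2) = -1
Net dimensions [M³ L⁻³ T⁻¹] ≠ [1] — not dimensionless.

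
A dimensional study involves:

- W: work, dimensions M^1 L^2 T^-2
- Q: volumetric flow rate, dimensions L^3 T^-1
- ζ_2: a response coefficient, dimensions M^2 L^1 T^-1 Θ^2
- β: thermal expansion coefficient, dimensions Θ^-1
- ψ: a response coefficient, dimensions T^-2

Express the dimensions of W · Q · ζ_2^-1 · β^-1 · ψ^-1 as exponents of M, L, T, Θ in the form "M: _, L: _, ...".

M: -1, L: 4, T: 0, Θ: -1

Collect each base-dimension exponent across the product:
  M: (1) + (0) − (2) − (0) − (0) = -1
  L: (2) + (3) − (1) − (0) − (0) = 4
  T: (-2) + (-1) − (-1) − (0) − (-2) = 0
  Θ: (0) + (0) − (2) − (-1) − (0) = -1
So the dimensions are [M⁻¹ L⁴ Θ⁻¹].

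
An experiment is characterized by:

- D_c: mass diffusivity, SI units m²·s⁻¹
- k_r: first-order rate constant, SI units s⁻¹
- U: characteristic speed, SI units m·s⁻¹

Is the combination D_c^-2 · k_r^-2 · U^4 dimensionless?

yes

Sum the exponent of each base dimension across the product:
  M: −2·[D_c]_M − 2·[k_r]_M + 4·[U]_M = −2·(0) − 2·(0) + 4·(0) = 0
  L: −2·[D_c]_L − 2·[k_r]_L + 4·[U]_L = −2·(2) − 2·(0) + 4·(1) = 0
  T: −2·[D_c]_T − 2·[k_r]_T + 4·[U]_T = −2·(-1) − 2·(-1) + 4·(-1) = 0
All base exponents vanish — dimensionless.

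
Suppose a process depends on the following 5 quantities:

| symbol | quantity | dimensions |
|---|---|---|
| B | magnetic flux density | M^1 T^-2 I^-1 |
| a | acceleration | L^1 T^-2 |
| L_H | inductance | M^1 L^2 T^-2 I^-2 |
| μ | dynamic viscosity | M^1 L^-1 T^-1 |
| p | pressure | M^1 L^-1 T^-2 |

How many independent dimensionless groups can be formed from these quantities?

There are 5 variables and 4 base dimensions (M, L, T, I).
The dimension matrix has rank 4.
Independent dimensionless groups: 5 − 4 = 1.

1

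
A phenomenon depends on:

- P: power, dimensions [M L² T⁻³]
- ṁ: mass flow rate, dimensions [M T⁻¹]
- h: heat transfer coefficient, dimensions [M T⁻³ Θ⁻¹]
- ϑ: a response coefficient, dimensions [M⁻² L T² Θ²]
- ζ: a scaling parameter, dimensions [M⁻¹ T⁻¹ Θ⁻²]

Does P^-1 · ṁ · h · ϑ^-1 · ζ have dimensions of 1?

Sum the exponent of each base dimension across the product:
  M: −[P]_M + [ṁ]_M + [h]_M − [ϑ]_M + [ζ]_M = −(1) + (1) + (1) − (-2) + (-1) = 2
  L: −[P]_L + [ṁ]_L + [h]_L − [ϑ]_L + [ζ]_L = −(2) + (0) + (0) − (1) + (0) = -3
  T: −[P]_T + [ṁ]_T + [h]_T − [ϑ]_T + [ζ]_T = −(-3) + (-1) + (-3) − (2) + (-1) = -4
  Θ: −[P]_Θ + [ṁ]_Θ + [h]_Θ − [ϑ]_Θ + [ζ]_Θ = −(0) + (0) + (-1) − (2) + (-2) = -5
Net dimensions [M² L⁻³ T⁻⁴ Θ⁻⁵] ≠ [1] — not dimensionless.

no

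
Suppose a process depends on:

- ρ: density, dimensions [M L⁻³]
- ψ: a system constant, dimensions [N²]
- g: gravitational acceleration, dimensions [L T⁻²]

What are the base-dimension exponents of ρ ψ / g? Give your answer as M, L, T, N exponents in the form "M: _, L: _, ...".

M: 1, L: -4, T: 2, N: 2

Collect each base-dimension exponent across the product:
  M: (1) + (0) − (0) = 1
  L: (-3) + (0) − (1) = -4
  T: (0) + (0) − (-2) = 2
  N: (0) + (2) − (0) = 2
So the dimensions are [M L⁻⁴ T² N²].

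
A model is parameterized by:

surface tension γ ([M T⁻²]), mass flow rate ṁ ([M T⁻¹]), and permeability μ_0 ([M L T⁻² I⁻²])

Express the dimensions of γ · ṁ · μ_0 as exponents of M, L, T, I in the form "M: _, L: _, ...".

Collect each base-dimension exponent across the product:
  M: (1) + (1) + (1) = 3
  L: (0) + (0) + (1) = 1
  T: (-2) + (-1) + (-2) = -5
  I: (0) + (0) + (-2) = -2
So the dimensions are [M³ L T⁻⁵ I⁻²].

M: 3, L: 1, T: -5, I: -2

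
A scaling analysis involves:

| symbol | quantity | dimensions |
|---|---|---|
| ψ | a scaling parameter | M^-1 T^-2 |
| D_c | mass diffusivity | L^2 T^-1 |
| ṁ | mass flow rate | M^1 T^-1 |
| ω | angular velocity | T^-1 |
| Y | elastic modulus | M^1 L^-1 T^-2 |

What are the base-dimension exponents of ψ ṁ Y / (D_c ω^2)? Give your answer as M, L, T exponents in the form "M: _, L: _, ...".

Collect each base-dimension exponent across the product:
  M: (-1) − (0) + (1) − 2·(0) + (1) = 1
  L: (0) − (2) + (0) − 2·(0) + (-1) = -3
  T: (-2) − (-1) + (-1) − 2·(-1) + (-2) = -2
So the dimensions are [M L⁻³ T⁻²].

M: 1, L: -3, T: -2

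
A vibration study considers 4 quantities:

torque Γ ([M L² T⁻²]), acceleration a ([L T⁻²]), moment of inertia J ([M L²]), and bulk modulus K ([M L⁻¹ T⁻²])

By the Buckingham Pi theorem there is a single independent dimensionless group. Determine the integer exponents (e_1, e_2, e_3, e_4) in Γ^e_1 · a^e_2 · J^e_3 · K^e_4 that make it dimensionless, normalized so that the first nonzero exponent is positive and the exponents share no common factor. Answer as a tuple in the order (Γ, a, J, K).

M: e_1·(1) + e_2·(0) + e_3·(1) + e_4·(1) = 0
L: e_1·(2) + e_2·(1) + e_3·(2) + e_4·(-1) = 0
T: e_1·(-2) + e_2·(-2) + e_3·(0) + e_4·(-2) = 0
Solving this homogeneous linear system for the smallest-integer solution (first nonzero entry positive) gives (4, -3, -3, -1).

(4, -3, -3, -1)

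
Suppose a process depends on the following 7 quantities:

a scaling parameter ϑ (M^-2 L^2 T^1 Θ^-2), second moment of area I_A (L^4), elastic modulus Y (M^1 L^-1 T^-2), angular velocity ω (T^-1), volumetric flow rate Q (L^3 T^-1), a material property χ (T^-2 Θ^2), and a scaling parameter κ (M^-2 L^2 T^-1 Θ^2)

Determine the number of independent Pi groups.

3

There are 7 variables and 4 base dimensions (M, L, T, Θ).
The dimension matrix has rank 4.
Independent dimensionless groups: 7 − 4 = 3.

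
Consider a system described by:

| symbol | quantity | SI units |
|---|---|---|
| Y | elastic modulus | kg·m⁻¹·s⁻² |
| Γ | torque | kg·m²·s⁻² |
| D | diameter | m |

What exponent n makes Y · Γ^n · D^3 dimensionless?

Balance the M exponent: (1)·n from Γ, plus (1) + 3·(0) = 1 from the rest, must sum to zero.
n + 1 = 0, so n = -1.

-1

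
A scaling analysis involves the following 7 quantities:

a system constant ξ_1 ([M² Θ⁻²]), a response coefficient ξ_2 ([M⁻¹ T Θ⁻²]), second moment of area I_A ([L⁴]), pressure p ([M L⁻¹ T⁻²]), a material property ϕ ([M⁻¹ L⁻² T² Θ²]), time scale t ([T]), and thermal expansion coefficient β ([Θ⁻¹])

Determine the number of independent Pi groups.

There are 7 variables and 4 base dimensions (M, L, T, Θ).
The dimension matrix has rank 4.
Independent dimensionless groups: 7 − 4 = 3.

3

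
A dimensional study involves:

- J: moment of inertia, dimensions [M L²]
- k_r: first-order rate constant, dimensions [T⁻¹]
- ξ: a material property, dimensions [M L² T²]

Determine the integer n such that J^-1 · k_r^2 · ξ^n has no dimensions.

1

Balance the M exponent: (1)·n from ξ, plus −(1) + 2·(0) = -1 from the rest, must sum to zero.
n − 1 = 0, so n = 1.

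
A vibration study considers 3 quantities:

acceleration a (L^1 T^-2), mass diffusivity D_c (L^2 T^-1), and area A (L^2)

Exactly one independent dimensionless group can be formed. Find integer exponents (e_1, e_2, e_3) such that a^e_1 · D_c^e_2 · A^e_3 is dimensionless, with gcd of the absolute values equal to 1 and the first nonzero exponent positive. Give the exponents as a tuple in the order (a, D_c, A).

(2, -4, 3)

L: e_1·(1) + e_2·(2) + e_3·(2) = 0
T: e_1·(-2) + e_2·(-1) + e_3·(0) = 0
Solving this homogeneous linear system for the smallest-integer solution (first nonzero entry positive) gives (2, -4, 3).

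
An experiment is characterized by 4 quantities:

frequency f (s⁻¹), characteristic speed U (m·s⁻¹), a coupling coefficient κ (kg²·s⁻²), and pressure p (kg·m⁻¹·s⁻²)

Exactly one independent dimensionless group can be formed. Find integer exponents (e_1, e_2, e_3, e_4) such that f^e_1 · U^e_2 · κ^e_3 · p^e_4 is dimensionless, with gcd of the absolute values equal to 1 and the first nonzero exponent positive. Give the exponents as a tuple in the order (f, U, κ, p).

(4, -2, 1, -2)

M: e_1·(0) + e_2·(0) + e_3·(2) + e_4·(1) = 0
L: e_1·(0) + e_2·(1) + e_3·(0) + e_4·(-1) = 0
T: e_1·(-1) + e_2·(-1) + e_3·(-2) + e_4·(-2) = 0
Solving this homogeneous linear system for the smallest-integer solution (first nonzero entry positive) gives (4, -2, 1, -2).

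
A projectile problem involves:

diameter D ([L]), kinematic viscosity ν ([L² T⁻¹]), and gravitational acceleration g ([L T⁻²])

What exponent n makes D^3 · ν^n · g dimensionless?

Balance the L exponent: (2)·n from ν, plus 3·(1) + (1) = 4 from the rest, must sum to zero.
2n + 4 = 0, so n = -2.

-2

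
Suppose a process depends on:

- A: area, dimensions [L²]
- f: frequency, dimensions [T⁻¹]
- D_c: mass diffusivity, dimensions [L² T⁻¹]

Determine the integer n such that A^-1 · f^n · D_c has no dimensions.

Balance the T exponent: (-1)·n from f, plus −(0) + (-1) = -1 from the rest, must sum to zero.
−n − 1 = 0, so n = -1.

-1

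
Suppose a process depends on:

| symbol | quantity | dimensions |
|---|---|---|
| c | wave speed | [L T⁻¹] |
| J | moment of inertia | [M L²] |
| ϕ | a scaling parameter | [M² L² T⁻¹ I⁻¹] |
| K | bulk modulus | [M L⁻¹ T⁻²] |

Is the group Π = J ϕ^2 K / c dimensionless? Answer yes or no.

Sum the exponent of each base dimension across the product:
  M: −[c]_M + [J]_M + 2·[ϕ]_M + [K]_M = −(0) + (1) + 2·(2) + (1) = 6
  L: −[c]_L + [J]_L + 2·[ϕ]_L + [K]_L = −(1) + (2) + 2·(2) + (-1) = 4
  T: −[c]_T + [J]_T + 2·[ϕ]_T + [K]_T = −(-1) + (0) + 2·(-1) + (-2) = -3
  I: −[c]_I + [J]_I + 2·[ϕ]_I + [K]_I = −(0) + (0) + 2·(-1) + (0) = -2
Net dimensions [M⁶ L⁴ T⁻³ I⁻²] ≠ [1] — not dimensionless.

no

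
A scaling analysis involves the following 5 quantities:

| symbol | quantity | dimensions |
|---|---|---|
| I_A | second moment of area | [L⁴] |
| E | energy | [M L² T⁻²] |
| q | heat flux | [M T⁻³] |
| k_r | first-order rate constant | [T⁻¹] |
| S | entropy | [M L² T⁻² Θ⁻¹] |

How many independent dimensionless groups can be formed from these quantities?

1

There are 5 variables and 4 base dimensions (M, L, T, Θ).
The dimension matrix has rank 4.
Independent dimensionless groups: 5 − 4 = 1.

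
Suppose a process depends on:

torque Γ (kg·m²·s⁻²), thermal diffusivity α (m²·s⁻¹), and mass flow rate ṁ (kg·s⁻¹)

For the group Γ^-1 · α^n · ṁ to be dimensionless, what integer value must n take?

Balance the L exponent: (2)·n from α, plus −(2) + (0) = -2 from the rest, must sum to zero.
2n − 2 = 0, so n = 1.

1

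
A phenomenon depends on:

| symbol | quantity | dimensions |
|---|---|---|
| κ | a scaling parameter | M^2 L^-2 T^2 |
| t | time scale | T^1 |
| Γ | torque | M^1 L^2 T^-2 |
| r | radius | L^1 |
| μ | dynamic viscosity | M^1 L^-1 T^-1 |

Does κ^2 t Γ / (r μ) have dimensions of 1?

Sum the exponent of each base dimension across the product:
  M: 2·[κ]_M + [t]_M + [Γ]_M − [r]_M − [μ]_M = 2·(2) + (0) + (1) − (0) − (1) = 4
  L: 2·[κ]_L + [t]_L + [Γ]_L − [r]_L − [μ]_L = 2·(-2) + (0) + (2) − (1) − (-1) = -2
  T: 2·[κ]_T + [t]_T + [Γ]_T − [r]_T − [μ]_T = 2·(2) + (1) + (-2) − (0) − (-1) = 4
Net dimensions [M⁴ L⁻² T⁴] ≠ [1] — not dimensionless.

no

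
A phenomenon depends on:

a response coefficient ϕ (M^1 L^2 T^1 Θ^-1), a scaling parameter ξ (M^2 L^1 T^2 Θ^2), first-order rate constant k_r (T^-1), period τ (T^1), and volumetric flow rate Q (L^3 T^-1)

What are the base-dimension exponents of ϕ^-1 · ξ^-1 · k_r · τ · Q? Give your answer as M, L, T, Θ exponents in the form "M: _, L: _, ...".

Collect each base-dimension exponent across the product:
  M: −(1) − (2) + (0) + (0) + (0) = -3
  L: −(2) − (1) + (0) + (0) + (3) = 0
  T: −(1) − (2) + (-1) + (1) + (-1) = -4
  Θ: −(-1) − (2) + (0) + (0) + (0) = -1
So the dimensions are [M⁻³ T⁻⁴ Θ⁻¹].

M: -3, L: 0, T: -4, Θ: -1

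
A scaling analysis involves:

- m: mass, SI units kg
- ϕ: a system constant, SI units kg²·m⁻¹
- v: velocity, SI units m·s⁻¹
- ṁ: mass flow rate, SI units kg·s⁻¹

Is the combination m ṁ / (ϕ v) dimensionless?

Sum the exponent of each base dimension across the product:
  M: [m]_M − [ϕ]_M − [v]_M + [ṁ]_M = (1) − (2) − (0) + (1) = 0
  L: [m]_L − [ϕ]_L − [v]_L + [ṁ]_L = (0) − (-1) − (1) + (0) = 0
  T: [m]_T − [ϕ]_T − [v]_T + [ṁ]_T = (0) − (0) − (-1) + (-1) = 0
All base exponents vanish — dimensionless.

yes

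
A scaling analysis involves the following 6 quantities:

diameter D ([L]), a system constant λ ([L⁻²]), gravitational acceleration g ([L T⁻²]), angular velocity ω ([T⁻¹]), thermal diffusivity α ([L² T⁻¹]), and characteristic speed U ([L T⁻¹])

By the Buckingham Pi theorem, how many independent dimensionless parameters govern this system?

There are 6 variables and 2 base dimensions (L, T).
The dimension matrix has rank 2.
Independent dimensionless groups: 6 − 2 = 4.

4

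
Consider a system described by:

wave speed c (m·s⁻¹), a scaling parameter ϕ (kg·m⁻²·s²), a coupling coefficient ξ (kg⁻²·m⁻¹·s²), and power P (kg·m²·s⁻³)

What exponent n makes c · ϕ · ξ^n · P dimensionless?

1

Balance the M exponent: (-2)·n from ξ, plus (0) + (1) + (1) = 2 from the rest, must sum to zero.
-2n + 2 = 0, so n = 1.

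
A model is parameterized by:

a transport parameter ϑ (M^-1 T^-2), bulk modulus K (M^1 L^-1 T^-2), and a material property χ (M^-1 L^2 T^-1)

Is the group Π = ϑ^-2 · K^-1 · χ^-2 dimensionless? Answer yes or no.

Sum the exponent of each base dimension across the product:
  M: −2·[ϑ]_M − [K]_M − 2·[χ]_M = −2·(-1) − (1) − 2·(-1) = 3
  L: −2·[ϑ]_L − [K]_L − 2·[χ]_L = −2·(0) − (-1) − 2·(2) = -3
  T: −2·[ϑ]_T − [K]_T − 2·[χ]_T = −2·(-2) − (-2) − 2·(-1) = 8
Net dimensions [M³ L⁻³ T⁸] ≠ [1] — not dimensionless.

no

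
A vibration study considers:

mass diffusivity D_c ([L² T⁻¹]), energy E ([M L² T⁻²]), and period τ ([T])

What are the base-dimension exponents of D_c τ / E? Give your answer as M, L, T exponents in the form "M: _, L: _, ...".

M: -1, L: 0, T: 2

Collect each base-dimension exponent across the product:
  M: (0) − (1) + (0) = -1
  L: (2) − (2) + (0) = 0
  T: (-1) − (-2) + (1) = 2
So the dimensions are [M⁻¹ T²].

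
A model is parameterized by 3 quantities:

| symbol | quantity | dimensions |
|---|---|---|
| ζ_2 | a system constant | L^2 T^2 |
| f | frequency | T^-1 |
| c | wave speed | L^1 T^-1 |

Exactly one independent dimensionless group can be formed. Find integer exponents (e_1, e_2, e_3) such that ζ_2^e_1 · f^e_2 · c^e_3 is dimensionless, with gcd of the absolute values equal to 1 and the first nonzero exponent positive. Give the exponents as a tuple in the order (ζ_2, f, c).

L: e_1·(2) + e_2·(0) + e_3·(1) = 0
T: e_1·(2) + e_2·(-1) + e_3·(-1) = 0
Solving this homogeneous linear system for the smallest-integer solution (first nonzero entry positive) gives (1, 4, -2).

(1, 4, -2)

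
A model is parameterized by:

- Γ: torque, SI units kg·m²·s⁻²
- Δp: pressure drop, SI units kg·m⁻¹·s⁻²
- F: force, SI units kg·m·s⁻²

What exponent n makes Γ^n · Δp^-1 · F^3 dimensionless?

Balance the M exponent: (1)·n from Γ, plus −(1) + 3·(1) = 2 from the rest, must sum to zero.
n + 2 = 0, so n = -2.

-2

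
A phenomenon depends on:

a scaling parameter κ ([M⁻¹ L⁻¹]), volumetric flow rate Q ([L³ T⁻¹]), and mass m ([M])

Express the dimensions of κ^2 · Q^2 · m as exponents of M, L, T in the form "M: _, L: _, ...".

Collect each base-dimension exponent across the product:
  M: 2·(-1) + 2·(0) + (1) = -1
  L: 2·(-1) + 2·(3) + (0) = 4
  T: 2·(0) + 2·(-1) + (0) = -2
So the dimensions are [M⁻¹ L⁴ T⁻²].

M: -1, L: 4, T: -2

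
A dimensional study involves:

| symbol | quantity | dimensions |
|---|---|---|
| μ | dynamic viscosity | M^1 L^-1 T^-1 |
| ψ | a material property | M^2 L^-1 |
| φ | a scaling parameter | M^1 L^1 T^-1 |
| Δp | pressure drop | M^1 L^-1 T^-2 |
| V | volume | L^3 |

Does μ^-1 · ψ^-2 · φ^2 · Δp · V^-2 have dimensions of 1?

Sum the exponent of each base dimension across the product:
  M: −[μ]_M − 2·[ψ]_M + 2·[φ]_M + [Δp]_M − 2·[V]_M = −(1) − 2·(2) + 2·(1) + (1) − 2·(0) = -2
  L: −[μ]_L − 2·[ψ]_L + 2·[φ]_L + [Δp]_L − 2·[V]_L = −(-1) − 2·(-1) + 2·(1) + (-1) − 2·(3) = -2
  T: −[μ]_T − 2·[ψ]_T + 2·[φ]_T + [Δp]_T − 2·[V]_T = −(-1) − 2·(0) + 2·(-1) + (-2) − 2·(0) = -3
Net dimensions [M⁻² L⁻² T⁻³] ≠ [1] — not dimensionless.

no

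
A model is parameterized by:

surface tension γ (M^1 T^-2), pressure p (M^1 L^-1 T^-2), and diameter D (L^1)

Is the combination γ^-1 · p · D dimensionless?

yes

Sum the exponent of each base dimension across the product:
  M: −[γ]_M + [p]_M + [D]_M = −(1) + (1) + (0) = 0
  L: −[γ]_L + [p]_L + [D]_L = −(0) + (-1) + (1) = 0
  T: −[γ]_T + [p]_T + [D]_T = −(-2) + (-2) + (0) = 0
  Θ: −[γ]_Θ + [p]_Θ + [D]_Θ = −(0) + (0) + (0) = 0
  N: −[γ]_N + [p]_N + [D]_N = −(0) + (0) + (0) = 0
All base exponents vanish — dimensionless.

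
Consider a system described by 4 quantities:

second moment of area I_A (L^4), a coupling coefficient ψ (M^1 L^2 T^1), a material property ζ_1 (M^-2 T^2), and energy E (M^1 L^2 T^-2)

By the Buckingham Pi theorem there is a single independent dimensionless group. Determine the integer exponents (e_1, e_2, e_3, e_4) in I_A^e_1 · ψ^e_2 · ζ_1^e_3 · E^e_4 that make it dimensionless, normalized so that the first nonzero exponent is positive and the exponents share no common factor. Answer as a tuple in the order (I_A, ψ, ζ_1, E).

M: e_1·(0) + e_2·(1) + e_3·(-2) + e_4·(1) = 0
L: e_1·(4) + e_2·(2) + e_3·(0) + e_4·(2) = 0
T: e_1·(0) + e_2·(1) + e_3·(2) + e_4·(-2) = 0
Solving this homogeneous linear system for the smallest-integer solution (first nonzero entry positive) gives (3, -2, -3, -4).

(3, -2, -3, -4)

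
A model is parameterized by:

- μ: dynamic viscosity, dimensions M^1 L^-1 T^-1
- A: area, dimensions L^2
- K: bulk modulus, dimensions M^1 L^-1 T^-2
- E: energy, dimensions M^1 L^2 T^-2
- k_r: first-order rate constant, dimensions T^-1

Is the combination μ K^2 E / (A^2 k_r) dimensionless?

Sum the exponent of each base dimension across the product:
  M: [μ]_M − 2·[A]_M + 2·[K]_M + [E]_M − [k_r]_M = (1) − 2·(0) + 2·(1) + (1) − (0) = 4
  L: [μ]_L − 2·[A]_L + 2·[K]_L + [E]_L − [k_r]_L = (-1) − 2·(2) + 2·(-1) + (2) − (0) = -5
  T: [μ]_T − 2·[A]_T + 2·[K]_T + [E]_T − [k_r]_T = (-1) − 2·(0) + 2·(-2) + (-2) − (-1) = -6
Net dimensions [M⁴ L⁻⁵ T⁻⁶] ≠ [1] — not dimensionless.

no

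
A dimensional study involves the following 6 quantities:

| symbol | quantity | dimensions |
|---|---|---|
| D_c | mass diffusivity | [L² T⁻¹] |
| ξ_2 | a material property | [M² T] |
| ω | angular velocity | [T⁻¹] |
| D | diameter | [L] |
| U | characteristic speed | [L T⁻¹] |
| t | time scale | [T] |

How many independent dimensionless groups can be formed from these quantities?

There are 6 variables and 3 base dimensions (M, L, T).
The dimension matrix has rank 3.
Independent dimensionless groups: 6 − 3 = 3.

3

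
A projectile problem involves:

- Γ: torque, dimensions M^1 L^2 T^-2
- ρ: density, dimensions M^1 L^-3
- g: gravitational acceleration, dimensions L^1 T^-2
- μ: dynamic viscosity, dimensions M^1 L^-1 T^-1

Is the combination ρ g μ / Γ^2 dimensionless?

no

Sum the exponent of each base dimension across the product:
  M: −2·[Γ]_M + [ρ]_M + [g]_M + [μ]_M = −2·(1) + (1) + (0) + (1) = 0
  L: −2·[Γ]_L + [ρ]_L + [g]_L + [μ]_L = −2·(2) + (-3) + (1) + (-1) = -7
  T: −2·[Γ]_T + [ρ]_T + [g]_T + [μ]_T = −2·(-2) + (0) + (-2) + (-1) = 1
Net dimensions [L⁻⁷ T] ≠ [1] — not dimensionless.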